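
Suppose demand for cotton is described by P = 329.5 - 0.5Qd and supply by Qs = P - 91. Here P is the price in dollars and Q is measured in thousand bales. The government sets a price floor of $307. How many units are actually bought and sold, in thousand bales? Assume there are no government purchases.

Rearranging demand gives Qd = 659 - 2P. Without the control the market clears where 659 - 2P = P - 91, i.e. P* = 250 and Q* = 159.
Since 307 > 250, the floor is binding.
At P = 307: Qd = 659 - 2·307 = 45 and Qs = 307 - 91 = 216.
The quantity actually transacted is the short side, demand: 45.

45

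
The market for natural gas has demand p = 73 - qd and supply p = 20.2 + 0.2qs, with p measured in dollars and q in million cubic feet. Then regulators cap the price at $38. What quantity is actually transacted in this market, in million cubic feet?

44

Rearranging demand gives qd = 73 - p; rearranging supply gives qs = 5p - 101. Equilibrium: 73 - p = 5p - 101, so 174 = 6p and p* = 29, q* = 44.
Since 38 is above p* = 29, the ceiling does not bind and the free-market outcome prevails.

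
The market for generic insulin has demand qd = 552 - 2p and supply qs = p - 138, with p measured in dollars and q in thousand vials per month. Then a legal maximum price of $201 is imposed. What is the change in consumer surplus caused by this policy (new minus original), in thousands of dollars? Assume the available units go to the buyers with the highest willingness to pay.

In a free market, 552 - 2p = p - 138 gives the equilibrium p* = 230, q* = 92.
Since 201 < 230, the ceiling is binding.
At p = 201: qd = 552 - 2·201 = 150 and qs = 201 - 138 = 63.
Consumer surplus without the control is ½ · (276 - 230) · 92 = 2116.
With the ceiling, 63 units are sold at 201 (assume they go to the highest-value buyers). The demand price at q = 63 is 244.5, so CS = ½ · [(276 - 201) + (244.5 - 201)] · 63 = 3732.75.
Change in consumer surplus = 3732.75 - 2116 = 1616.75.

1616.75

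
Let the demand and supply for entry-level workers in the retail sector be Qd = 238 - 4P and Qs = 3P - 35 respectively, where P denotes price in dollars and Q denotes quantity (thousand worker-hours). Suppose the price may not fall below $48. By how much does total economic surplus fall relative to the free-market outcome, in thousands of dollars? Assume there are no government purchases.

Setting quantity demanded equal to quantity supplied, 238 - 4P = 3P - 35, gives P* = 39 and Q* = 82.
Because the floor (48) lies above the market-clearing price, it is binding.
At P = 48: Qd = 238 - 4·48 = 46 and Qs = 3·48 - 35 = 109.
Quantity traded falls to 46. At Q = 46 the demand price is (238 - 46)/4 = 48 and the supply price is (35 + 46)/3 = 27.
Deadweight loss = ½ · (48 - 27) · (82 - 46) = ½ · 21 · 36 = 378.

378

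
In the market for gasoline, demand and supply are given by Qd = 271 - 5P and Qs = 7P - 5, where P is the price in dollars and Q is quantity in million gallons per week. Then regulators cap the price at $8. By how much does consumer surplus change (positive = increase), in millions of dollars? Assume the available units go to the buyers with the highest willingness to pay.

Equilibrium: 271 - 5P = 7P - 5, so 276 = 12P and P* = 23, Q* = 156.
The ceiling of 8 is below the equilibrium price 23, so it binds.
At P = 8: Qd = 271 - 5·8 = 231 and Qs = 7·8 - 5 = 51.
Consumer surplus without the control is ½ · (54.2 - 23) · 156 = 2433.6.
With the ceiling, 51 units are sold at 8 (assume they go to the highest-value buyers). The demand price at Q = 51 is 44, so CS = ½ · [(54.2 - 8) + (44 - 8)] · 51 = 2096.1.
Change in consumer surplus = 2096.1 - 2433.6 = -337.5.

-337.5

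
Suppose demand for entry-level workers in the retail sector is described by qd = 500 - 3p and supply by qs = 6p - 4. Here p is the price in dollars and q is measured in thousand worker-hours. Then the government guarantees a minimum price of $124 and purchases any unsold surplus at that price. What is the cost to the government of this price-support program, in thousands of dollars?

Setting quantity demanded equal to quantity supplied, 500 - 3p = 6p - 4, gives p* = 56 and q* = 332.
The floor of 124 is above the equilibrium price 56, so it binds.
At p = 124: qd = 500 - 3·124 = 128 and qs = 6·124 - 4 = 740.
Surplus = qs - qd = 612.
Government expenditure = surplus × support price = 612 × 124 = 75888.

75888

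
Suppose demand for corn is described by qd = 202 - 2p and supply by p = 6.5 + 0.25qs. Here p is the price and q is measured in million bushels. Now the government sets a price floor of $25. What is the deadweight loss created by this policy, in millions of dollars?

Rearranging supply gives qs = 4p - 26. In a free market, 202 - 2p = 4p - 26 gives the equilibrium p* = 38, q* = 126.
Since 25 is below p* = 38, the floor does not bind and the free-market outcome prevails.
Since the control does not bind, no trades are prevented and deadweight loss is zero.

0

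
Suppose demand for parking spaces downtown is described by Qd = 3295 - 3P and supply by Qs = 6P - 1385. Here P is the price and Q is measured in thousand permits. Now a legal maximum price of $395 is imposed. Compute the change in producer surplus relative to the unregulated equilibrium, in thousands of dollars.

-170000

Without the control the market clears where 3295 - 3P = 6P - 1385, i.e. P* = 520 and Q* = 1735.
Since 395 < 520, the ceiling is binding.
At P = 395: Qd = 3295 - 3·395 = 2110 and Qs = 6·395 - 1385 = 985.
Producer surplus without the control is ½ · (520 - 1385/6) · 1735 = 3010225/12.
With the ceiling, producers sell 985 units at 395, so PS = ½ · (395 - 1385/6) · 985 = 970225/12.
Change in producer surplus = 970225/12 - 3010225/12 = -170000.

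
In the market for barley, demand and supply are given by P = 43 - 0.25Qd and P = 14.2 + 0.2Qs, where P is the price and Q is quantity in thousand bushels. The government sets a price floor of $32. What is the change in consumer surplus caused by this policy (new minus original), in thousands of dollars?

Rearranging demand gives Qd = 172 - 4P; rearranging supply gives Qs = 5P - 71. Without the control the market clears where 172 - 4P = 5P - 71, i.e. P* = 27 and Q* = 64.
Since 32 > 27, the floor is binding.
At P = 32: Qd = 172 - 4·32 = 44 and Qs = 5·32 - 71 = 89.
Consumer surplus without the control is ½ · (43 - 27) · 64 = 512.
With the floor, consumers buy 44 units at 32, so CS = ½ · (43 - 32) · 44 = 242.
Change in consumer surplus = 242 - 512 = -270.

-270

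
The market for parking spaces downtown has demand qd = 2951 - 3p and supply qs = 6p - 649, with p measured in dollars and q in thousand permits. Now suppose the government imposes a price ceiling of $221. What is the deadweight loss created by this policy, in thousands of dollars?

288369

Equilibrium: 2951 - 3p = 6p - 649, so 3600 = 9p and p* = 400, q* = 1751.
Because the ceiling (221) lies below the market-clearing price, it is binding.
At p = 221: qd = 2951 - 3·221 = 2288 and qs = 6·221 - 649 = 677.
Quantity traded falls to 677. At q = 677 the demand price is (2951 - 677)/3 = 758 and the supply price is (649 + 677)/6 = 221.
Deadweight loss = ½ · (758 - 221) · (1751 - 677) = ½ · 537 · 1074 = 288369.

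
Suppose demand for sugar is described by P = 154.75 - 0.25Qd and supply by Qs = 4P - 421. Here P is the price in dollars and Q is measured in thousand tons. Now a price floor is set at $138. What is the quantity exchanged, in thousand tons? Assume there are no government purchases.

Rearranging demand gives Qd = 619 - 4P. Without the control the market clears where 619 - 4P = 4P - 421, i.e. P* = 130 and Q* = 99.
Because the floor (138) lies above the market-clearing price, it is binding.
At P = 138: Qd = 619 - 4·138 = 67 and Qs = 4·138 - 421 = 131.
The quantity actually transacted is the short side, demand: 67.

67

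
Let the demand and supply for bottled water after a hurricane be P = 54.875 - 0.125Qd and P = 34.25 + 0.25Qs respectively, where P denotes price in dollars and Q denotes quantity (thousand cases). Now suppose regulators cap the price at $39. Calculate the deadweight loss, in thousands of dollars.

Rearranging demand gives Qd = 439 - 8P; rearranging supply gives Qs = 4P - 137. Equilibrium: 439 - 8P = 4P - 137, so 576 = 12P and P* = 48, Q* = 55.
Since 39 < 48, the ceiling is binding.
At P = 39: Qd = 439 - 8·39 = 127 and Qs = 4·39 - 137 = 19.
Quantity traded falls to 19. At Q = 19 the demand price is (439 - 19)/8 = 52.5 and the supply price is (137 + 19)/4 = 39.
Deadweight loss = ½ · (52.5 - 39) · (55 - 19) = ½ · 13.5 · 36 = 243.

243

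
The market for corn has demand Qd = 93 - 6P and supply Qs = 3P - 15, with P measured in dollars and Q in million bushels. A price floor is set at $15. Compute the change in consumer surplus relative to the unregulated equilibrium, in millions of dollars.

-36

Setting quantity demanded equal to quantity supplied, 93 - 6P = 3P - 15, gives P* = 12 and Q* = 21.
Because the floor (15) lies above the market-clearing price, it is binding.
At P = 15: Qd = 93 - 6·15 = 3 and Qs = 3·15 - 15 = 30.
Consumer surplus without the control is ½ · (15.5 - 12) · 21 = 36.75.
With the floor, consumers buy 3 units at 15, so CS = ½ · (15.5 - 15) · 3 = 0.75.
Change in consumer surplus = 0.75 - 36.75 = -36.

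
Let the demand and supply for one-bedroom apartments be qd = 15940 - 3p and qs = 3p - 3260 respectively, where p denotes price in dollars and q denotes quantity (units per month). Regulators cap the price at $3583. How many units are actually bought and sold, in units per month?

Without the control the market clears where 15940 - 3p = 3p - 3260, i.e. p* = 3200 and q* = 6340.
Since 3583 is above p* = 3200, the ceiling does not bind and the free-market outcome prevails.

6340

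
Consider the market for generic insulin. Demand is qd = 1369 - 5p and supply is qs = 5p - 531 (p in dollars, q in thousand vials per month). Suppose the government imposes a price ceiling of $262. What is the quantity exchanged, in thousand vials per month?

419

Equilibrium: 1369 - 5p = 5p - 531, so 1900 = 10p and p* = 190, q* = 419.
The ceiling of 262 is above the equilibrium price 190, so it is not binding; the market clears at p* = 190, q* = 419.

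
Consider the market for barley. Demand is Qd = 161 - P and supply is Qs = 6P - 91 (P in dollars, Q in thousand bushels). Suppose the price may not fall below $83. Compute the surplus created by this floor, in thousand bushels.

329

Setting quantity demanded equal to quantity supplied, 161 - P = 6P - 91, gives P* = 36 and Q* = 125.
Because the floor (83) lies above the market-clearing price, it is binding.
At P = 83: Qd = 161 - 83 = 78 and Qs = 6·83 - 91 = 407.
Surplus = Qs - Qd = 407 - 78 = 329.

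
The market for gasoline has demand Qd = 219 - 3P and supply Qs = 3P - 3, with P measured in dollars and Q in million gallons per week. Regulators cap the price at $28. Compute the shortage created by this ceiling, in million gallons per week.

54

Setting quantity demanded equal to quantity supplied, 219 - 3P = 3P - 3, gives P* = 37 and Q* = 108.
Because the ceiling (28) lies below the market-clearing price, it is binding.
At P = 28: Qd = 219 - 3·28 = 135 and Qs = 3·28 - 3 = 81.
Shortage = Qd - Qs = 135 - 81 = 54.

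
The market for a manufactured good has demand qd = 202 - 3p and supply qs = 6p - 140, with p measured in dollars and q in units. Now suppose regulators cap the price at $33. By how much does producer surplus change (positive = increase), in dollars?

-365

Without the control the market clears where 202 - 3p = 6p - 140, i.e. p* = 38 and q* = 88.
The ceiling of 33 is below the equilibrium price 38, so it binds.
At p = 33: qd = 202 - 3·33 = 103 and qs = 6·33 - 140 = 58.
Producer surplus without the control is ½ · (38 - 70/3) · 88 = 1936/3.
With the ceiling, producers sell 58 units at 33, so PS = ½ · (33 - 70/3) · 58 = 841/3.
Change in producer surplus = 841/3 - 1936/3 = -365.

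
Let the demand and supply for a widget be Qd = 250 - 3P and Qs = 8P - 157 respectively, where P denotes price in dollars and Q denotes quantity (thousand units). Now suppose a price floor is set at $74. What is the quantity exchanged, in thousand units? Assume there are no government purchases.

28

In a free market, 250 - 3P = 8P - 157 gives the equilibrium P* = 37, Q* = 139.
Because the floor (74) lies above the market-clearing price, it is binding.
At P = 74: Qd = 250 - 3·74 = 28 and Qs = 8·74 - 157 = 435.
The quantity actually transacted is the short side, demand: 28.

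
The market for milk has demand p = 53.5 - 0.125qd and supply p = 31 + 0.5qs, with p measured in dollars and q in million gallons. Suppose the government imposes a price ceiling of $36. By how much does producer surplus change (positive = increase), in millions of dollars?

Rearranging demand gives qd = 428 - 8p; rearranging supply gives qs = 2p - 62. Without the control the market clears where 428 - 8p = 2p - 62, i.e. p* = 49 and q* = 36.
Because the ceiling (36) lies below the market-clearing price, it is binding.
At p = 36: qd = 428 - 8·36 = 140 and qs = 2·36 - 62 = 10.
Producer surplus without the control is ½ · (49 - 31) · 36 = 324.
With the ceiling, producers sell 10 units at 36, so PS = ½ · (36 - 31) · 10 = 25.
Change in producer surplus = 25 - 324 = -299.

-299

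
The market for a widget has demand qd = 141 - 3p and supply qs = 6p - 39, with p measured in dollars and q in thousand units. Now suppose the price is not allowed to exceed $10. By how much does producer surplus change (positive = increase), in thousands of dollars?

Setting quantity demanded equal to quantity supplied, 141 - 3p = 6p - 39, gives p* = 20 and q* = 81.
The ceiling of 10 is below the equilibrium price 20, so it binds.
At p = 10: qd = 141 - 3·10 = 111 and qs = 6·10 - 39 = 21.
Producer surplus without the control is ½ · (20 - 6.5) · 81 = 546.75.
With the ceiling, producers sell 21 units at 10, so PS = ½ · (10 - 6.5) · 21 = 36.75.
Change in producer surplus = 36.75 - 546.75 = -510.

-510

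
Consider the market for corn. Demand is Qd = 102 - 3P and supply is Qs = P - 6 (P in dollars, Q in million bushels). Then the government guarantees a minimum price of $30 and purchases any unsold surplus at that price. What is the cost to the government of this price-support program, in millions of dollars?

Setting quantity demanded equal to quantity supplied, 102 - 3P = P - 6, gives P* = 27 and Q* = 21.
Because the floor (30) lies above the market-clearing price, it is binding.
At P = 30: Qd = 102 - 3·30 = 12 and Qs = 30 - 6 = 24.
Surplus = Qs - Qd = 12.
Government expenditure = surplus × support price = 12 × 30 = 360.

360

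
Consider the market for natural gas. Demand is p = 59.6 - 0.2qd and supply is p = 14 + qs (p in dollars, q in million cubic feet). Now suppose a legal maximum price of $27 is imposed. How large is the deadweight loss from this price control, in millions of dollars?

Rearranging demand gives qd = 298 - 5p; rearranging supply gives qs = p - 14. In a free market, 298 - 5p = p - 14 gives the equilibrium p* = 52, q* = 38.
The ceiling of 27 is below the equilibrium price 52, so it binds.
At p = 27: qd = 298 - 5·27 = 163 and qs = 27 - 14 = 13.
Quantity traded falls to 13. At q = 13 the demand price is (298 - 13)/5 = 57 and the supply price is 14 + 13 = 27.
Deadweight loss = ½ · (57 - 27) · (38 - 13) = ½ · 30 · 25 = 375.

375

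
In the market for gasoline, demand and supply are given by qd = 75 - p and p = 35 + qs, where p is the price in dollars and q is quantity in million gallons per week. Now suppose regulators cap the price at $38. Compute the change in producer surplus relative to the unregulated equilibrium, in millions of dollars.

-195.5

Rearranging supply gives qs = p - 35. Without the control the market clears where 75 - p = p - 35, i.e. p* = 55 and q* = 20.
The ceiling of 38 is below the equilibrium price 55, so it binds.
At p = 38: qd = 75 - 38 = 37 and qs = 38 - 35 = 3.
Producer surplus without the control is ½ · (55 - 35) · 20 = 200.
With the ceiling, producers sell 3 units at 38, so PS = ½ · (38 - 35) · 3 = 4.5.
Change in producer surplus = 4.5 - 200 = -195.5.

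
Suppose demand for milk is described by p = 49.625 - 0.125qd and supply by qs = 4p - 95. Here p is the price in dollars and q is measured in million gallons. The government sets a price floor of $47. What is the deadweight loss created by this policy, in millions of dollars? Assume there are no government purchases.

Rearranging demand gives qd = 397 - 8p. Equilibrium: 397 - 8p = 4p - 95, so 492 = 12p and p* = 41, q* = 69.
Since 47 > 41, the floor is binding.
At p = 47: qd = 397 - 8·47 = 21 and qs = 4·47 - 95 = 93.
Quantity traded falls to 21. At q = 21 the demand price is (397 - 21)/8 = 47 and the supply price is (95 + 21)/4 = 29.
Deadweight loss = ½ · (47 - 29) · (69 - 21) = ½ · 18 · 48 = 432.

432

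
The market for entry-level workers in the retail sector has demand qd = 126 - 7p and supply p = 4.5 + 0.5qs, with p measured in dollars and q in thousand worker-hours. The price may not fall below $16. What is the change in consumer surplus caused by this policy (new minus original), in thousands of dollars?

-17.5

Rearranging supply gives qs = 2p - 9. Setting quantity demanded equal to quantity supplied, 126 - 7p = 2p - 9, gives p* = 15 and q* = 21.
Because the floor (16) lies above the market-clearing price, it is binding.
At p = 16: qd = 126 - 7·16 = 14 and qs = 2·16 - 9 = 23.
Consumer surplus without the control is ½ · (18 - 15) · 21 = 31.5.
With the floor, consumers buy 14 units at 16, so CS = ½ · (18 - 16) · 14 = 14.
Change in consumer surplus = 14 - 31.5 = -17.5.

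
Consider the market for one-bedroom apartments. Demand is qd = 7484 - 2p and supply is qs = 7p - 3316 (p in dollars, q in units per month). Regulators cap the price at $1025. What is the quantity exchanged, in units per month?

3859

Without the control the market clears where 7484 - 2p = 7p - 3316, i.e. p* = 1200 and q* = 5084.
The ceiling of 1025 is below the equilibrium price 1200, so it binds.
At p = 1025: qd = 7484 - 2·1025 = 5434 and qs = 7·1025 - 3316 = 3859.
The quantity actually transacted is the short side, supply: 3859.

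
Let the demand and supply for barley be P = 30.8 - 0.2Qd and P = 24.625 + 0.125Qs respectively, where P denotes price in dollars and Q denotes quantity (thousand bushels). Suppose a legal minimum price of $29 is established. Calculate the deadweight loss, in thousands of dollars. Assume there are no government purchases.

16.25

Rearranging demand gives Qd = 154 - 5P; rearranging supply gives Qs = 8P - 197. In a free market, 154 - 5P = 8P - 197 gives the equilibrium P* = 27, Q* = 19.
Because the floor (29) lies above the market-clearing price, it is binding.
At P = 29: Qd = 154 - 5·29 = 9 and Qs = 8·29 - 197 = 35.
Quantity traded falls to 9. At Q = 9 the demand price is (154 - 9)/5 = 29 and the supply price is (197 + 9)/8 = 25.75.
Deadweight loss = ½ · (29 - 25.75) · (19 - 9) = ½ · 3.25 · 10 = 16.25.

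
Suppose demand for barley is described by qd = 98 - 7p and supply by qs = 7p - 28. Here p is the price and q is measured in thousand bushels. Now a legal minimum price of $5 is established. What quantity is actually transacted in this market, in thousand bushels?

Without the control the market clears where 98 - 7p = 7p - 28, i.e. p* = 9 and q* = 35.
Since 5 is below p* = 9, the floor does not bind and the free-market outcome prevails.

35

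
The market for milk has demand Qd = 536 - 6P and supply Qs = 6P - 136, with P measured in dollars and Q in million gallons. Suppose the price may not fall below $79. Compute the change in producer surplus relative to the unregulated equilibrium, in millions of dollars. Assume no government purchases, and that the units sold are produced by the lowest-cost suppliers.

-161

In a free market, 536 - 6P = 6P - 136 gives the equilibrium P* = 56, Q* = 200.
The floor of 79 is above the equilibrium price 56, so it binds.
At P = 79: Qd = 536 - 6·79 = 62 and Qs = 6·79 - 136 = 338.
Producer surplus without the control is ½ · (56 - 68/3) · 200 = 10000/3.
With the floor, 62 units are sold at 79. The supply price at Q = 62 is 33, so PS = ½ · [(79 - 68/3) + (79 - 33)] · 62 = 9517/3.
Change in producer surplus = 9517/3 - 10000/3 = -161.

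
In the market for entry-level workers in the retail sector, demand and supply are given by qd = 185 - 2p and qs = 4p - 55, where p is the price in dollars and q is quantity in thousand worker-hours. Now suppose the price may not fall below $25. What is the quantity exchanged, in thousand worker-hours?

Without the control the market clears where 185 - 2p = 4p - 55, i.e. p* = 40 and q* = 105.
Since 25 is below p* = 40, the floor does not bind and the free-market outcome prevails.

105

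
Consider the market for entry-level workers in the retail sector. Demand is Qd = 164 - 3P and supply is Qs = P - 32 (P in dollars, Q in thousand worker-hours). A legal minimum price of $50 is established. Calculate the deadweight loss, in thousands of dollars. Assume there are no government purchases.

6

Without the control the market clears where 164 - 3P = P - 32, i.e. P* = 49 and Q* = 17.
The floor of 50 is above the equilibrium price 49, so it binds.
At P = 50: Qd = 164 - 3·50 = 14 and Qs = 50 - 32 = 18.
Quantity traded falls to 14. At Q = 14 the demand price is (164 - 14)/3 = 50 and the supply price is 32 + 14 = 46.
Deadweight loss = ½ · (50 - 46) · (17 - 14) = ½ · 4 · 3 = 6.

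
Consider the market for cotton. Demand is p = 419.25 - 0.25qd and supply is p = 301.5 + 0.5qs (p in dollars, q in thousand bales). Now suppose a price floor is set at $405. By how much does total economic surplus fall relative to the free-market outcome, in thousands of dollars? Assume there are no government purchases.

Rearranging demand gives qd = 1677 - 4p; rearranging supply gives qs = 2p - 603. Equilibrium: 1677 - 4p = 2p - 603, so 2280 = 6p and p* = 380, q* = 157.
Since 405 > 380, the floor is binding.
At p = 405: qd = 1677 - 4·405 = 57 and qs = 2·405 - 603 = 207.
Quantity traded falls to 57. At q = 57 the demand price is (1677 - 57)/4 = 405 and the supply price is (603 + 57)/2 = 330.
Deadweight loss = ½ · (405 - 330) · (157 - 57) = ½ · 75 · 100 = 3750.

3750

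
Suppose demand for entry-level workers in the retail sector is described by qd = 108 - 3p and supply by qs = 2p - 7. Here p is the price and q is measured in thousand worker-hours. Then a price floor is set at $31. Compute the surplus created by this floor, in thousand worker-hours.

40

Without the control the market clears where 108 - 3p = 2p - 7, i.e. p* = 23 and q* = 39.
Since 31 > 23, the floor is binding.
At p = 31: qd = 108 - 3·31 = 15 and qs = 2·31 - 7 = 55.
Surplus = qs - qd = 55 - 15 = 40.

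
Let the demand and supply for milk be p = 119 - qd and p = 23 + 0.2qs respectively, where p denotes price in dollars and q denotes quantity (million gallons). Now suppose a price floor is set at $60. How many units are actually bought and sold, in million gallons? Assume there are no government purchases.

59

Rearranging demand gives qd = 119 - p; rearranging supply gives qs = 5p - 115. Equilibrium: 119 - p = 5p - 115, so 234 = 6p and p* = 39, q* = 80.
The floor of 60 is above the equilibrium price 39, so it binds.
At p = 60: qd = 119 - 60 = 59 and qs = 5·60 - 115 = 185.
The quantity actually transacted is the short side, demand: 59.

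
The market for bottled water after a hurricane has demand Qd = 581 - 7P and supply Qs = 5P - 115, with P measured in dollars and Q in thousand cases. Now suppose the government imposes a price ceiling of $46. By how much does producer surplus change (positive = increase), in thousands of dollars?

-1740

In a free market, 581 - 7P = 5P - 115 gives the equilibrium P* = 58, Q* = 175.
The ceiling of 46 is below the equilibrium price 58, so it binds.
At P = 46: Qd = 581 - 7·46 = 259 and Qs = 5·46 - 115 = 115.
Producer surplus without the control is ½ · (58 - 23) · 175 = 3062.5.
With the ceiling, producers sell 115 units at 46, so PS = ½ · (46 - 23) · 115 = 1322.5.
Change in producer surplus = 1322.5 - 3062.5 = -1740.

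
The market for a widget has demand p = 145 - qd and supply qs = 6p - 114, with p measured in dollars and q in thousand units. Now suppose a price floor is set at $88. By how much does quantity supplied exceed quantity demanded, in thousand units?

Rearranging demand gives qd = 145 - p. Equilibrium: 145 - p = 6p - 114, so 259 = 7p and p* = 37, q* = 108.
Because the floor (88) lies above the market-clearing price, it is binding.
At p = 88: qd = 145 - 88 = 57 and qs = 6·88 - 114 = 414.
Surplus = qs - qd = 414 - 57 = 357.

357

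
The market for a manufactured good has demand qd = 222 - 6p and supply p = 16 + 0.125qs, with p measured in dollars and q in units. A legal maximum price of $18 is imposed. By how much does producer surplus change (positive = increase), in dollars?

-308

Rearranging supply gives qs = 8p - 128. Equilibrium: 222 - 6p = 8p - 128, so 350 = 14p and p* = 25, q* = 72.
Because the ceiling (18) lies below the market-clearing price, it is binding.
At p = 18: qd = 222 - 6·18 = 114 and qs = 8·18 - 128 = 16.
Producer surplus without the control is ½ · (25 - 16) · 72 = 324.
With the ceiling, producers sell 16 units at 18, so PS = ½ · (18 - 16) · 16 = 16.
Change in producer surplus = 16 - 324 = -308.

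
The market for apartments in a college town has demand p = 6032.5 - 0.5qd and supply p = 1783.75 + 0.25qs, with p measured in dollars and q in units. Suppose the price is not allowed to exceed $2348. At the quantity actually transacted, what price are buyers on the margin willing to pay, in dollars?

Rearranging demand gives qd = 12065 - 2p; rearranging supply gives qs = 4p - 7135. In a free market, 12065 - 2p = 4p - 7135 gives the equilibrium p* = 3200, q* = 5665.
Since 2348 < 3200, the ceiling is binding.
At p = 2348: qd = 12065 - 2·2348 = 7369 and qs = 4·2348 - 7135 = 2257.
Only 2257 units reach the market. On the demand curve, the marginal buyer's willingness to pay at q = 2257 is (12065 - 2257)/2 = 4904.

4904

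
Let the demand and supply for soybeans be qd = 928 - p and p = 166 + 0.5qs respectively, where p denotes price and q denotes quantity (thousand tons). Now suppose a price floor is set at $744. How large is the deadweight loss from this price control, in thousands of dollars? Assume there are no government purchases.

Rearranging supply gives qs = 2p - 332. Equilibrium: 928 - p = 2p - 332, so 1260 = 3p and p* = 420, q* = 508.
The floor of 744 is above the equilibrium price 420, so it binds.
At p = 744: qd = 928 - 744 = 184 and qs = 2·744 - 332 = 1156.
Quantity traded falls to 184. At q = 184 the demand price is 928 - 184 = 744 and the supply price is (332 + 184)/2 = 258.
Deadweight loss = ½ · (744 - 258) · (508 - 184) = ½ · 486 · 324 = 78732.

78732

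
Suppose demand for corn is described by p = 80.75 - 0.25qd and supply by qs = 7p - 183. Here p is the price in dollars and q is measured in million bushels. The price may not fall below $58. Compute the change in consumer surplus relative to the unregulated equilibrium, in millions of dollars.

-1380

Rearranging demand gives qd = 323 - 4p. Setting quantity demanded equal to quantity supplied, 323 - 4p = 7p - 183, gives p* = 46 and q* = 139.
Because the floor (58) lies above the market-clearing price, it is binding.
At p = 58: qd = 323 - 4·58 = 91 and qs = 7·58 - 183 = 223.
Consumer surplus without the control is ½ · (80.75 - 46) · 139 = 2415.125.
With the floor, consumers buy 91 units at 58, so CS = ½ · (80.75 - 58) · 91 = 1035.125.
Change in consumer surplus = 1035.125 - 2415.125 = -1380.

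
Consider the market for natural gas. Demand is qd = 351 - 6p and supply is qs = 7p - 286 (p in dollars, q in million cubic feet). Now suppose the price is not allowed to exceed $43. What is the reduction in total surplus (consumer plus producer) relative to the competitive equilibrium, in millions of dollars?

Without the control the market clears where 351 - 6p = 7p - 286, i.e. p* = 49 and q* = 57.
The ceiling of 43 is below the equilibrium price 49, so it binds.
At p = 43: qd = 351 - 6·43 = 93 and qs = 7·43 - 286 = 15.
Quantity traded falls to 15. At q = 15 the demand price is (351 - 15)/6 = 56 and the supply price is (286 + 15)/7 = 43.
Deadweight loss = ½ · (56 - 43) · (57 - 15) = ½ · 13 · 42 = 273.

273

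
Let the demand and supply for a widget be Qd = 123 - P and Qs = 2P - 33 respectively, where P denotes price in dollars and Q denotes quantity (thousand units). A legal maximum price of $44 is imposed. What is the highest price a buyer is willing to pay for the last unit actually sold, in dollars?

In a free market, 123 - P = 2P - 33 gives the equilibrium P* = 52, Q* = 71.
Since 44 < 52, the ceiling is binding.
At P = 44: Qd = 123 - 44 = 79 and Qs = 2·44 - 33 = 55.
Only 55 units reach the market. On the demand curve, the marginal buyer's willingness to pay at Q = 55 is (123 - 55) = 68.

68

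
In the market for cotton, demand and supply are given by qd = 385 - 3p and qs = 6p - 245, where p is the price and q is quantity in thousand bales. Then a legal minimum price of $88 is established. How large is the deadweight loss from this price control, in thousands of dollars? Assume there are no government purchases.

729

Without the control the market clears where 385 - 3p = 6p - 245, i.e. p* = 70 and q* = 175.
Because the floor (88) lies above the market-clearing price, it is binding.
At p = 88: qd = 385 - 3·88 = 121 and qs = 6·88 - 245 = 283.
Quantity traded falls to 121. At q = 121 the demand price is (385 - 121)/3 = 88 and the supply price is (245 + 121)/6 = 61.
Deadweight loss = ½ · (88 - 61) · (175 - 121) = ½ · 27 · 54 = 729.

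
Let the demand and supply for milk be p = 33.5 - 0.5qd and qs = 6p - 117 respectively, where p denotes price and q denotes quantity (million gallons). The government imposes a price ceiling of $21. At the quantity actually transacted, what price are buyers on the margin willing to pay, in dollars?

Rearranging demand gives qd = 67 - 2p. In a free market, 67 - 2p = 6p - 117 gives the equilibrium p* = 23, q* = 21.
The ceiling of 21 is below the equilibrium price 23, so it binds.
At p = 21: qd = 67 - 2·21 = 25 and qs = 6·21 - 117 = 9.
Only 9 units reach the market. On the demand curve, the marginal buyer's willingness to pay at q = 9 is (67 - 9)/2 = 29.

29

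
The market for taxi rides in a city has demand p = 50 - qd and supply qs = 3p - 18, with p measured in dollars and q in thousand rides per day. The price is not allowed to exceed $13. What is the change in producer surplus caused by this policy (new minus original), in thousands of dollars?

-108

Rearranging demand gives qd = 50 - p. Equilibrium: 50 - p = 3p - 18, so 68 = 4p and p* = 17, q* = 33.
Because the ceiling (13) lies below the market-clearing price, it is binding.
At p = 13: qd = 50 - 13 = 37 and qs = 3·13 - 18 = 21.
Producer surplus without the control is ½ · (17 - 6) · 33 = 181.5.
With the ceiling, producers sell 21 units at 13, so PS = ½ · (13 - 6) · 21 = 73.5.
Change in producer surplus = 73.5 - 181.5 = -108.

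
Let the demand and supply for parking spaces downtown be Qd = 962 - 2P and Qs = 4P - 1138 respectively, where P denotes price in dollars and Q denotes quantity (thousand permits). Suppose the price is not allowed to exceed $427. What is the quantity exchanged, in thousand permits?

Setting quantity demanded equal to quantity supplied, 962 - 2P = 4P - 1138, gives P* = 350 and Q* = 262.
The ceiling of 427 is above the equilibrium price 350, so it is not binding; the market clears at P* = 350, Q* = 262.

262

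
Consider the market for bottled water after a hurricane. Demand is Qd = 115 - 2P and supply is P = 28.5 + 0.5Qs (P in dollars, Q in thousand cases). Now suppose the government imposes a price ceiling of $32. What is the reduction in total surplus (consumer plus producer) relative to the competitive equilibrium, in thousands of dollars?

242

Rearranging supply gives Qs = 2P - 57. Without the control the market clears where 115 - 2P = 2P - 57, i.e. P* = 43 and Q* = 29.
Because the ceiling (32) lies below the market-clearing price, it is binding.
At P = 32: Qd = 115 - 2·32 = 51 and Qs = 2·32 - 57 = 7.
Quantity traded falls to 7. At Q = 7 the demand price is (115 - 7)/2 = 54 and the supply price is (57 + 7)/2 = 32.
Deadweight loss = ½ · (54 - 32) · (29 - 7) = ½ · 22 · 22 = 242.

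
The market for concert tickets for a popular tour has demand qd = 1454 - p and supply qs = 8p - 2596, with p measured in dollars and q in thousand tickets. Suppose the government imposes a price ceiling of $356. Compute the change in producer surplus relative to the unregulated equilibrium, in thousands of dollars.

-59032

Equilibrium: 1454 - p = 8p - 2596, so 4050 = 9p and p* = 450, q* = 1004.
Since 356 < 450, the ceiling is binding.
At p = 356: qd = 1454 - 356 = 1098 and qs = 8·356 - 2596 = 252.
Producer surplus without the control is ½ · (450 - 324.5) · 1004 = 63001.
With the ceiling, producers sell 252 units at 356, so PS = ½ · (356 - 324.5) · 252 = 3969.
Change in producer surplus = 3969 - 63001 = -59032.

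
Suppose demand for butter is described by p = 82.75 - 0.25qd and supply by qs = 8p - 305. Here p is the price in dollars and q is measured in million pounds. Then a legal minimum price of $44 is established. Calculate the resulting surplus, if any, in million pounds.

0

Rearranging demand gives qd = 331 - 4p. Setting quantity demanded equal to quantity supplied, 331 - 4p = 8p - 305, gives p* = 53 and q* = 119.
Since 44 is below p* = 53, the floor does not bind and the free-market outcome prevails.
Since the control does not bind, there is no surplus.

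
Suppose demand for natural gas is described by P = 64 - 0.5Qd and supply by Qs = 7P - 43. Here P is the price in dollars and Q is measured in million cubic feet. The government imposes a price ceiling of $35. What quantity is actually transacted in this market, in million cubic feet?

Rearranging demand gives Qd = 128 - 2P. In a free market, 128 - 2P = 7P - 43 gives the equilibrium P* = 19, Q* = 90.
Since 35 is above P* = 19, the ceiling does not bind and the free-market outcome prevails.

90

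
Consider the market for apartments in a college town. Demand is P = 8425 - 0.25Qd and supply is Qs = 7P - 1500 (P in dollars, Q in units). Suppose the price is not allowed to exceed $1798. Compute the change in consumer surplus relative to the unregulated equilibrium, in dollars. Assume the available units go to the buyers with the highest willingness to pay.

Rearranging demand gives Qd = 33700 - 4P. Equilibrium: 33700 - 4P = 7P - 1500, so 35200 = 11P and P* = 3200, Q* = 20900.
Because the ceiling (1798) lies below the market-clearing price, it is binding.
At P = 1798: Qd = 33700 - 4·1798 = 26508 and Qs = 7·1798 - 1500 = 11086.
Consumer surplus without the control is ½ · (8425 - 3200) · 20900 = 54601250.
With the ceiling, 11086 units are sold at 1798 (assume they go to the highest-value buyers). The demand price at Q = 11086 is 5653.5, so CS = ½ · [(8425 - 1798) + (5653.5 - 1798)] · 11086 = 58104497.5.
Change in consumer surplus = 58104497.5 - 54601250 = 3503247.5.

3503247.5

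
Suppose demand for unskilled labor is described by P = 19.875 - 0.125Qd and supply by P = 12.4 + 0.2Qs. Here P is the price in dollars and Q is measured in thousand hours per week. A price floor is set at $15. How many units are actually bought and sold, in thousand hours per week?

Rearranging demand gives Qd = 159 - 8P; rearranging supply gives Qs = 5P - 62. Equilibrium: 159 - 8P = 5P - 62, so 221 = 13P and P* = 17, Q* = 23.
The floor of 15 is below the equilibrium price 17, so it is not binding; the market clears at P* = 17, Q* = 23.

23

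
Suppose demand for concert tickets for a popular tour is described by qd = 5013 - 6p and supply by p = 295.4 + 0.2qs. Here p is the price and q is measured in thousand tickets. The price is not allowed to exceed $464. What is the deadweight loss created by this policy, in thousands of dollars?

Rearranging supply gives qs = 5p - 1477. In a free market, 5013 - 6p = 5p - 1477 gives the equilibrium p* = 590, q* = 1473.
Because the ceiling (464) lies below the market-clearing price, it is binding.
At p = 464: qd = 5013 - 6·464 = 2229 and qs = 5·464 - 1477 = 843.
Quantity traded falls to 843. At q = 843 the demand price is (5013 - 843)/6 = 695 and the supply price is (1477 + 843)/5 = 464.
Deadweight loss = ½ · (695 - 464) · (1473 - 843) = ½ · 231 · 630 = 72765.

72765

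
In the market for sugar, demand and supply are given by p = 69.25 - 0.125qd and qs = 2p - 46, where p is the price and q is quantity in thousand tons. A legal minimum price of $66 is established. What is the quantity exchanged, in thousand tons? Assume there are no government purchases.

26

Rearranging demand gives qd = 554 - 8p. Equilibrium: 554 - 8p = 2p - 46, so 600 = 10p and p* = 60, q* = 74.
Because the floor (66) lies above the market-clearing price, it is binding.
At p = 66: qd = 554 - 8·66 = 26 and qs = 2·66 - 46 = 86.
The quantity actually transacted is the short side, demand: 26.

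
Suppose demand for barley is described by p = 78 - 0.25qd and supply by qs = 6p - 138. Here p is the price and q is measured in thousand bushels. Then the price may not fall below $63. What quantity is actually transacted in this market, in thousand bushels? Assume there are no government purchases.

60

Rearranging demand gives qd = 312 - 4p. Equilibrium: 312 - 4p = 6p - 138, so 450 = 10p and p* = 45, q* = 132.
Because the floor (63) lies above the market-clearing price, it is binding.
At p = 63: qd = 312 - 4·63 = 60 and qs = 6·63 - 138 = 240.
The quantity actually transacted is the short side, demand: 60.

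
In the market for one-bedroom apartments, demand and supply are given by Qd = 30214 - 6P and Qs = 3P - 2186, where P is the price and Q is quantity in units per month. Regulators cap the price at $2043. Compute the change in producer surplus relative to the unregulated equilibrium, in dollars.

Equilibrium: 30214 - 6P = 3P - 2186, so 32400 = 9P and P* = 3600, Q* = 8614.
Since 2043 < 3600, the ceiling is binding.
At P = 2043: Qd = 30214 - 6·2043 = 17956 and Qs = 3·2043 - 2186 = 3943.
Producer surplus without the control is ½ · (3600 - 2186/3) · 8614 = 37100498/3.
With the ceiling, producers sell 3943 units at 2043, so PS = ½ · (2043 - 2186/3) · 3943 = 15547249/6.
Change in producer surplus = 15547249/6 - 37100498/3 = -9775624.5.

-9775624.5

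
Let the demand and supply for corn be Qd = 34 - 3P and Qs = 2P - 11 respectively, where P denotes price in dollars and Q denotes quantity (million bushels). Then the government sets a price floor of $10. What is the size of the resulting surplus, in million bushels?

5

In a free market, 34 - 3P = 2P - 11 gives the equilibrium P* = 9, Q* = 7.
Since 10 > 9, the floor is binding.
At P = 10: Qd = 34 - 3·10 = 4 and Qs = 2·10 - 11 = 9.
Surplus = Qs - Qd = 9 - 4 = 5.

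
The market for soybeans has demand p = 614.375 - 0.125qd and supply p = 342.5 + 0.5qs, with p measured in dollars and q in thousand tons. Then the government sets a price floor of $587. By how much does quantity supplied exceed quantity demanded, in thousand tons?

270

Rearranging demand gives qd = 4915 - 8p; rearranging supply gives qs = 2p - 685. Equilibrium: 4915 - 8p = 2p - 685, so 5600 = 10p and p* = 560, q* = 435.
Because the floor (587) lies above the market-clearing price, it is binding.
At p = 587: qd = 4915 - 8·587 = 219 and qs = 2·587 - 685 = 489.
Surplus = qs - qd = 489 - 219 = 270.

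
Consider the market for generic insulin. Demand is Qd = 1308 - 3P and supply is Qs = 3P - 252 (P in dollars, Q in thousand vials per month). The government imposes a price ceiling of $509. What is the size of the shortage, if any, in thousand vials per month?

Setting quantity demanded equal to quantity supplied, 1308 - 3P = 3P - 252, gives P* = 260 and Q* = 528.
The ceiling of 509 is above the equilibrium price 260, so it is not binding; the market clears at P* = 260, Q* = 528.
Since the control does not bind, there is no shortage.

0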